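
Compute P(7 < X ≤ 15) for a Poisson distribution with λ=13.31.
0.689650

We have X ~ Poisson(λ=13.31).

To find P(7 < X ≤ 15), we use:
P(7 < X ≤ 15) = P(X ≤ 15) - P(X ≤ 7)
                 = F(15) - F(7)
                 = 0.735555 - 0.045905
                 = 0.689650

So there's approximately a 69.0% chance that X falls in this range.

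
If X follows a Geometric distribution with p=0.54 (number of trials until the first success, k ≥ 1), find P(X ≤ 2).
0.788400

We have X ~ Geometric(p=0.54) (number of trials until the first success, k ≥ 1).

The CDF gives us P(X ≤ k).

Using the CDF:
P(X ≤ 2) = 0.788400

This means there's approximately a 78.8% chance that X is at most 2.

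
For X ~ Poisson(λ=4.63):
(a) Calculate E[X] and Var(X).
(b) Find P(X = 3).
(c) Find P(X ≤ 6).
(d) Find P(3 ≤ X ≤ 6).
(a) E[X] = 4.6300, Var(X) = 4.6300
(b) P(X = 3) = 0.161365
(c) P(X ≤ 6) = 0.814043
(d) P(3 ≤ X ≤ 6) = 0.654568

We have X ~ Poisson(λ=4.63).

(a) Moments:
E[X] = 4.6300
Var(X) = 4.6300
σ = √Var(X) = 2.1517

(b) Point probability using PMF:
P(X = 3) = 0.161365

(c) Cumulative probability using CDF:
P(X ≤ 6) = F(6) = 0.814043

(d) Range probability:
P(3 ≤ X ≤ 6) = P(X ≤ 6) - P(X ≤ 2)
                   = F(6) - F(2)
                   = 0.814043 - 0.159475
                   = 0.654568

This means approximately 65.5% of outcomes fall in the interval [3, 6].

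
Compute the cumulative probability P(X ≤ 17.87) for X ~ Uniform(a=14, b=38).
0.161250

We have X ~ Uniform(a=14, b=38).

The CDF gives us P(X ≤ k).

Using the CDF:
P(X ≤ 17.87) = 0.161250

This means there's approximately a 16.1% chance that X is at most 17.87.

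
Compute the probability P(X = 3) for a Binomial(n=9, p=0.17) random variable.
0.134926

We have X ~ Binomial(n=9, p=0.17).

For a Binomial distribution, the PMF gives us the probability of each outcome.

Using the PMF formula:
P(X = 3) = 0.134926

Rounded to 4 decimal places: 0.1349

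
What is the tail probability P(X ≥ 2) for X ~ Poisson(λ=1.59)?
0.471833

We have X ~ Poisson(λ=1.59).

For discrete distributions, P(X ≥ 2) = 1 - P(X ≤ 1).

P(X ≤ 1) = 0.528167
P(X ≥ 2) = 1 - 0.528167 = 0.471833

So there's approximately a 47.2% chance that X is at least 2.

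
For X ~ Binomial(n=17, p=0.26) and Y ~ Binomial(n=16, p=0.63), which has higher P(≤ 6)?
X has higher probability (P(X ≤ 6) = 0.8732 > P(Y ≤ 6) = 0.0341)

Compute P(≤ 6) for each distribution:

X ~ Binomial(n=17, p=0.26):
P(X ≤ 6) = 0.8732

Y ~ Binomial(n=16, p=0.63):
P(Y ≤ 6) = 0.0341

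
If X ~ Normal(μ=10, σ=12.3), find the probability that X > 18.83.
0.236414

We have X ~ Normal(μ=10, σ=12.3).

P(X > 18.83) = 1 - P(X ≤ 18.83)
                = 1 - F(18.83)
                = 1 - 0.763586
                = 0.236414

So there's approximately a 23.6% chance that X exceeds 18.83.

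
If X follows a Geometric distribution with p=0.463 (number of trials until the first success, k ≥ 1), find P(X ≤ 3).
0.845146

We have X ~ Geometric(p=0.463) (number of trials until the first success, k ≥ 1).

The CDF gives us P(X ≤ k).

Using the CDF:
P(X ≤ 3) = 0.845146

This means there's approximately a 84.5% chance that X is at most 3.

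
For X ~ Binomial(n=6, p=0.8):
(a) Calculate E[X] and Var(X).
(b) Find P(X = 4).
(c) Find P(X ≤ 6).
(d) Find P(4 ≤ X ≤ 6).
(a) E[X] = 4.8000, Var(X) = 0.9600
(b) P(X = 4) = 0.245760
(c) P(X ≤ 6) = 1.000000
(d) P(4 ≤ X ≤ 6) = 0.901120

We have X ~ Binomial(n=6, p=0.8).

(a) Moments:
E[X] = 4.8000
Var(X) = 0.9600
σ = √Var(X) = 0.9798

(b) Point probability using PMF:
P(X = 4) = 0.245760

(c) Cumulative probability using CDF:
P(X ≤ 6) = F(6) = 1.000000

(d) Range probability:
P(4 ≤ X ≤ 6) = P(X ≤ 6) - P(X ≤ 3)
                   = F(6) - F(3)
                   = 1.000000 - 0.098880
                   = 0.901120

This means approximately 90.1% of outcomes fall in the interval [4, 6].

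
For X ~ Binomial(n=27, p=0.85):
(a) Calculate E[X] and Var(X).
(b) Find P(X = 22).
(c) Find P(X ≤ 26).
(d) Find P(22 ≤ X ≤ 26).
(a) E[X] = 22.9500, Var(X) = 3.4425
(b) P(X = 22) = 0.171675
(c) P(X ≤ 26) = 0.987575
(d) P(22 ≤ X ≤ 26) = 0.777917

We have X ~ Binomial(n=27, p=0.85).

(a) Moments:
E[X] = 22.9500
Var(X) = 3.4425
σ = √Var(X) = 1.8554

(b) Point probability using PMF:
P(X = 22) = 0.171675

(c) Cumulative probability using CDF:
P(X ≤ 26) = F(26) = 0.987575

(d) Range probability:
P(22 ≤ X ≤ 26) = P(X ≤ 26) - P(X ≤ 21)
                   = F(26) - F(21)
                   = 0.987575 - 0.209657
                   = 0.777917

This means approximately 77.8% of outcomes fall in the interval [22, 26].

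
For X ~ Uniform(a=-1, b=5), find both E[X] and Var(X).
E[X] = 2.0000, Var(X) = 3.0000

We have X ~ Uniform(a=-1, b=5).

For a Uniform distribution with a=-1, b=5:

Expected value:
E[X] = 2.0000

Variance:
Var(X) = 3.0000

Standard deviation:
σ = √Var(X) = 1.7321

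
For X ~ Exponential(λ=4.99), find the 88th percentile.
0.4249

We have X ~ Exponential(λ=4.99).

We want to find x such that P(X ≤ x) = 0.88.

This is the 88th percentile, which means 88% of values fall below this point.

Using the inverse CDF (quantile function):
x = F⁻¹(0.88) = 0.4249

Verification: P(X ≤ 0.4249) = 0.88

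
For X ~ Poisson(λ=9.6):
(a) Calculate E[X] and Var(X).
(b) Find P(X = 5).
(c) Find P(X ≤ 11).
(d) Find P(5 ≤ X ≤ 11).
(a) E[X] = 9.6000, Var(X) = 9.6000
(b) P(X = 5) = 0.046020
(c) P(X ≤ 11) = 0.741241
(d) P(5 ≤ X ≤ 11) = 0.703446

We have X ~ Poisson(λ=9.6).

(a) Moments:
E[X] = 9.6000
Var(X) = 9.6000
σ = √Var(X) = 3.0984

(b) Point probability using PMF:
P(X = 5) = 0.046020

(c) Cumulative probability using CDF:
P(X ≤ 11) = F(11) = 0.741241

(d) Range probability:
P(5 ≤ X ≤ 11) = P(X ≤ 11) - P(X ≤ 4)
                   = F(11) - F(4)
                   = 0.741241 - 0.037795
                   = 0.703446

This means approximately 70.3% of outcomes fall in the interval [5, 11].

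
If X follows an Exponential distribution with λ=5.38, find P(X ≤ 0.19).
0.640197

We have X ~ Exponential(λ=5.38).

The CDF gives us P(X ≤ k).

Using the CDF:
P(X ≤ 0.19) = 0.640197

This means there's approximately a 64.0% chance that X is at most 0.19.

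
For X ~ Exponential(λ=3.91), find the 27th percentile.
0.0805

We have X ~ Exponential(λ=3.91).

We want to find x such that P(X ≤ x) = 0.27.

This is the 27th percentile, which means 27% of values fall below this point.

Using the inverse CDF (quantile function):
x = F⁻¹(0.27) = 0.0805

Verification: P(X ≤ 0.0805) = 0.27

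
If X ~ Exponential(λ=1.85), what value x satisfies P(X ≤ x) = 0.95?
1.6193

We have X ~ Exponential(λ=1.85).

We want to find x such that P(X ≤ x) = 0.95.

This is the 95th percentile, which means 95% of values fall below this point.

Using the inverse CDF (quantile function):
x = F⁻¹(0.95) = 1.6193

Verification: P(X ≤ 1.6193) = 0.95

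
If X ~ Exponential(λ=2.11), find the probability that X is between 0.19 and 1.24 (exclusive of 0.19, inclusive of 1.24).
0.596652

We have X ~ Exponential(λ=2.11).

To find P(0.19 < X ≤ 1.24), we use:
P(0.19 < X ≤ 1.24) = P(X ≤ 1.24) - P(X ≤ 0.19)
                 = F(1.24) - F(0.19)
                 = 0.926935 - 0.330283
                 = 0.596652

So there's approximately a 59.7% chance that X falls in this range.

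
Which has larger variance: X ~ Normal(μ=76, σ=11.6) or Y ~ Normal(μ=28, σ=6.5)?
X has larger variance (134.5600 > 42.2500)

Compute the variance for each distribution:

X ~ Normal(μ=76, σ=11.6):
Var(X) = 134.5600

Y ~ Normal(μ=28, σ=6.5):
Var(Y) = 42.2500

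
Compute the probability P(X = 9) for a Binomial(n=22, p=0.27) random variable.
0.063415

We have X ~ Binomial(n=22, p=0.27).

For a Binomial distribution, the PMF gives us the probability of each outcome.

Using the PMF formula:
P(X = 9) = 0.063415

Rounded to 4 decimal places: 0.0634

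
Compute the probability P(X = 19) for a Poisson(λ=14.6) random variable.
0.049763

We have X ~ Poisson(λ=14.6).

For a Poisson distribution, the PMF gives us the probability of each outcome.

Using the PMF formula:
P(X = 19) = 0.049763

Rounded to 4 decimal places: 0.0498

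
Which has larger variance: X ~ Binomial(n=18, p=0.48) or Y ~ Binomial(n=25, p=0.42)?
Y has larger variance (6.0900 > 4.4928)

Compute the variance for each distribution:

X ~ Binomial(n=18, p=0.48):
Var(X) = 4.4928

Y ~ Binomial(n=25, p=0.42):
Var(Y) = 6.0900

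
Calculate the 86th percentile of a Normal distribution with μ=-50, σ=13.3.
-35.6318

We have X ~ Normal(μ=-50, σ=13.3).

We want to find x such that P(X ≤ x) = 0.86.

This is the 86th percentile, which means 86% of values fall below this point.

Using the inverse CDF (quantile function):
x = F⁻¹(0.86) = -35.6318

Verification: P(X ≤ -35.6318) = 0.86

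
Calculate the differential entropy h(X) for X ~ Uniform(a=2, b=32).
3.4012 nats

We have X ~ Uniform(a=2, b=32).

The differential entropy measures the uncertainty or information content of the distribution.

For a Uniform distribution with a=2, b=32:
h(X) = 3.4012 nats

(In bits, this would be 4.9069 bits.)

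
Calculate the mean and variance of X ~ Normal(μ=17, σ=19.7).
E[X] = 17.0000, Var(X) = 388.0900

We have X ~ Normal(μ=17, σ=19.7).

For a Normal distribution with μ=17, σ=19.7:

Expected value:
E[X] = 17.0000

Variance:
Var(X) = 388.0900

Standard deviation:
σ = √Var(X) = 19.7000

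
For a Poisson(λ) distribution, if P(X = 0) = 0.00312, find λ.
λ = 5.7699

For a Poisson(λ) distribution, the PMF at 0 is:
P(X = 0) = λ^0 e^(-λ) / 0! = e^(-λ)

Given P(X = 0) = 0.00312:
e^(-λ) = 0.00312
-λ = ln(0.00312)
λ = -ln(0.00312) = 5.7699

Verification: e^(-5.7699) = 0.00312 ✓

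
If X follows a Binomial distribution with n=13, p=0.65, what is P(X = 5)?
0.033627

We have X ~ Binomial(n=13, p=0.65).

For a Binomial distribution, the PMF gives us the probability of each outcome.

Using the PMF formula:
P(X = 5) = 0.033627

Rounded to 4 decimal places: 0.0336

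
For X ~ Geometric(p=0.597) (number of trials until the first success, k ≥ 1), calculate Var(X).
1.1307

We have X ~ Geometric(p=0.597) (number of trials until the first success, k ≥ 1).

For a Geometric distribution with p=0.597 (number of trials until the first success, k ≥ 1):
Var(X) = 1.1307

The variance measures the spread of the distribution around the mean.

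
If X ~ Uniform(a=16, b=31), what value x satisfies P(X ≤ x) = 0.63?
25.4500

We have X ~ Uniform(a=16, b=31).

We want to find x such that P(X ≤ x) = 0.63.

This is the 63rd percentile, which means 63% of values fall below this point.

Using the inverse CDF (quantile function):
x = F⁻¹(0.63) = 25.4500

Verification: P(X ≤ 25.4500) = 0.63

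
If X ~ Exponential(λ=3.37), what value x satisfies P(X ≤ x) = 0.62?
0.2871

We have X ~ Exponential(λ=3.37).

We want to find x such that P(X ≤ x) = 0.62.

This is the 62nd percentile, which means 62% of values fall below this point.

Using the inverse CDF (quantile function):
x = F⁻¹(0.62) = 0.2871

Verification: P(X ≤ 0.2871) = 0.62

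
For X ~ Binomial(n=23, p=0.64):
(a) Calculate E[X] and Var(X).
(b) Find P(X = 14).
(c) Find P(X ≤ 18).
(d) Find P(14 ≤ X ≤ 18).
(a) E[X] = 14.7200, Var(X) = 5.2992
(b) P(X = 14) = 0.160533
(c) P(X ≤ 18) = 0.954852
(d) P(14 ≤ X ≤ 18) = 0.661427

We have X ~ Binomial(n=23, p=0.64).

(a) Moments:
E[X] = 14.7200
Var(X) = 5.2992
σ = √Var(X) = 2.3020

(b) Point probability using PMF:
P(X = 14) = 0.160533

(c) Cumulative probability using CDF:
P(X ≤ 18) = F(18) = 0.954852

(d) Range probability:
P(14 ≤ X ≤ 18) = P(X ≤ 18) - P(X ≤ 13)
                   = F(18) - F(13)
                   = 0.954852 - 0.293425
                   = 0.661427

This means approximately 66.1% of outcomes fall in the interval [14, 18].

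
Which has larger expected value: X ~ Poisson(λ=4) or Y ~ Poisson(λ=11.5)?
Y has larger mean (11.5000 > 4.0000)

Compute the expected value for each distribution:

X ~ Poisson(λ=4):
E[X] = 4.0000

Y ~ Poisson(λ=11.5):
E[Y] = 11.5000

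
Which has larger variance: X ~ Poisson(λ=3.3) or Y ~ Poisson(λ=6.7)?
Y has larger variance (6.7000 > 3.3000)

Compute the variance for each distribution:

X ~ Poisson(λ=3.3):
Var(X) = 3.3000

Y ~ Poisson(λ=6.7):
Var(Y) = 6.7000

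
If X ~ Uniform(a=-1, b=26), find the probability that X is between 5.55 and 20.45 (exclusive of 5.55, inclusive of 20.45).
0.551852

We have X ~ Uniform(a=-1, b=26).

To find P(5.55 < X ≤ 20.45), we use:
P(5.55 < X ≤ 20.45) = P(X ≤ 20.45) - P(X ≤ 5.55)
                 = F(20.45) - F(5.55)
                 = 0.794444 - 0.242593
                 = 0.551852

So there's approximately a 55.2% chance that X falls in this range.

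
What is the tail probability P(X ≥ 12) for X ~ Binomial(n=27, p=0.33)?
0.144917

We have X ~ Binomial(n=27, p=0.33).

For discrete distributions, P(X ≥ 12) = 1 - P(X ≤ 11).

P(X ≤ 11) = 0.855083
P(X ≥ 12) = 1 - 0.855083 = 0.144917

So there's approximately a 14.5% chance that X is at least 12.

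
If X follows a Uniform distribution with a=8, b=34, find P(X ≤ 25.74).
0.682308

We have X ~ Uniform(a=8, b=34).

The CDF gives us P(X ≤ k).

Using the CDF:
P(X ≤ 25.74) = 0.682308

This means there's approximately a 68.2% chance that X is at most 25.74.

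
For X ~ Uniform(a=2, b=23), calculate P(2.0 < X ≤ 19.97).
0.855714

We have X ~ Uniform(a=2, b=23).

To find P(2.0 < X ≤ 19.97), we use:
P(2.0 < X ≤ 19.97) = P(X ≤ 19.97) - P(X ≤ 2.0)
                 = F(19.97) - F(2.0)
                 = 0.855714 - 0.000000
                 = 0.855714

So there's approximately a 85.6% chance that X falls in this range.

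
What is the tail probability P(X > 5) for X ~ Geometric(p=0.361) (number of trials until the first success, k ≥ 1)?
0.106538

We have X ~ Geometric(p=0.361) (number of trials until the first success, k ≥ 1).

P(X > 5) = 1 - P(X ≤ 5)
                = 1 - F(5)
                = 1 - 0.893462
                = 0.106538

So there's approximately a 10.7% chance that X exceeds 5.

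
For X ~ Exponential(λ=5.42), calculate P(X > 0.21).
0.320395

We have X ~ Exponential(λ=5.42).

P(X > 0.21) = 1 - P(X ≤ 0.21)
                = 1 - F(0.21)
                = 1 - 0.679605
                = 0.320395

So there's approximately a 32.0% chance that X exceeds 0.21.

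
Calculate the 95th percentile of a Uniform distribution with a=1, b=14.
13.3500

We have X ~ Uniform(a=1, b=14).

We want to find x such that P(X ≤ x) = 0.95.

This is the 95th percentile, which means 95% of values fall below this point.

Using the inverse CDF (quantile function):
x = F⁻¹(0.95) = 13.3500

Verification: P(X ≤ 13.3500) = 0.95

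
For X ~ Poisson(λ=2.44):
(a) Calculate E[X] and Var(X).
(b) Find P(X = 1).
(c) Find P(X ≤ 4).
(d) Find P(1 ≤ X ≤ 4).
(a) E[X] = 2.4400, Var(X) = 2.4400
(b) P(X = 1) = 0.212672
(c) P(X ≤ 4) = 0.899049
(d) P(1 ≤ X ≤ 4) = 0.811888

We have X ~ Poisson(λ=2.44).

(a) Moments:
E[X] = 2.4400
Var(X) = 2.4400
σ = √Var(X) = 1.5620

(b) Point probability using PMF:
P(X = 1) = 0.212672

(c) Cumulative probability using CDF:
P(X ≤ 4) = F(4) = 0.899049

(d) Range probability:
P(1 ≤ X ≤ 4) = P(X ≤ 4) - P(X ≤ 0)
                   = F(4) - F(0)
                   = 0.899049 - 0.087161
                   = 0.811888

This means approximately 81.2% of outcomes fall in the interval [1, 4].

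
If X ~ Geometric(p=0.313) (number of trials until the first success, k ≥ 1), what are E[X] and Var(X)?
E[X] = 3.1949, Var(X) = 7.0124

We have X ~ Geometric(p=0.313) (number of trials until the first success, k ≥ 1).

For a Geometric distribution with p=0.313 (number of trials until the first success, k ≥ 1):

Expected value:
E[X] = 3.1949

Variance:
Var(X) = 7.0124

Standard deviation:
σ = √Var(X) = 2.6481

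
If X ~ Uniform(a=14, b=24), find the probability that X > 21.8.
0.220000

We have X ~ Uniform(a=14, b=24).

P(X > 21.8) = 1 - P(X ≤ 21.8)
                = 1 - F(21.8)
                = 1 - 0.780000
                = 0.220000

So there's approximately a 22.0% chance that X exceeds 21.8.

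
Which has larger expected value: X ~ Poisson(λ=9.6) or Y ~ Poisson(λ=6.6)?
X has larger mean (9.6000 > 6.6000)

Compute the expected value for each distribution:

X ~ Poisson(λ=9.6):
E[X] = 9.6000

Y ~ Poisson(λ=6.6):
E[Y] = 6.6000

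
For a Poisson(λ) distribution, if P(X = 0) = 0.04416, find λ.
λ = 3.1199

For a Poisson(λ) distribution, the PMF at 0 is:
P(X = 0) = λ^0 e^(-λ) / 0! = e^(-λ)

Given P(X = 0) = 0.04416:
e^(-λ) = 0.04416
-λ = ln(0.04416)
λ = -ln(0.04416) = 3.1199

Verification: e^(-3.1199) = 0.04416 ✓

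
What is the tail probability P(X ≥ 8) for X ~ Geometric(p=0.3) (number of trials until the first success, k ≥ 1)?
0.082354

We have X ~ Geometric(p=0.3) (number of trials until the first success, k ≥ 1).

For discrete distributions, P(X ≥ 8) = 1 - P(X ≤ 7).

P(X ≤ 7) = 0.917646
P(X ≥ 8) = 1 - 0.917646 = 0.082354

So there's approximately a 8.2% chance that X is at least 8.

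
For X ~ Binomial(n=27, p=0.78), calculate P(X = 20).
0.153914

We have X ~ Binomial(n=27, p=0.78).

For a Binomial distribution, the PMF gives us the probability of each outcome.

Using the PMF formula:
P(X = 20) = 0.153914

Rounded to 4 decimal places: 0.1539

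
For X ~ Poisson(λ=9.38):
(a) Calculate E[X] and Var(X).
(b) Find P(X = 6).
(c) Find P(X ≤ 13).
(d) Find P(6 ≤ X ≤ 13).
(a) E[X] = 9.3800, Var(X) = 9.3800
(b) P(X = 6) = 0.079837
(c) P(X ≤ 13) = 0.905377
(d) P(6 ≤ X ≤ 13) = 0.810890

We have X ~ Poisson(λ=9.38).

(a) Moments:
E[X] = 9.3800
Var(X) = 9.3800
σ = √Var(X) = 3.0627

(b) Point probability using PMF:
P(X = 6) = 0.079837

(c) Cumulative probability using CDF:
P(X ≤ 13) = F(13) = 0.905377

(d) Range probability:
P(6 ≤ X ≤ 13) = P(X ≤ 13) - P(X ≤ 5)
                   = F(13) - F(5)
                   = 0.905377 - 0.094487
                   = 0.810890

This means approximately 81.1% of outcomes fall in the interval [6, 13].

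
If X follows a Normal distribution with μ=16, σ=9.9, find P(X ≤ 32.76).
0.954766

We have X ~ Normal(μ=16, σ=9.9).

The CDF gives us P(X ≤ k).

Using the CDF:
P(X ≤ 32.76) = 0.954766

This means there's approximately a 95.5% chance that X is at most 32.76.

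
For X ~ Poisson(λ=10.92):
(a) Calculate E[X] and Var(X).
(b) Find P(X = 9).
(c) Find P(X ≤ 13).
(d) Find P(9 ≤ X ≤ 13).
(a) E[X] = 10.9200, Var(X) = 10.9200
(b) P(X = 9) = 0.110089
(c) P(X ≤ 13) = 0.788644
(d) P(9 ≤ X ≤ 13) = 0.549478

We have X ~ Poisson(λ=10.92).

(a) Moments:
E[X] = 10.9200
Var(X) = 10.9200
σ = √Var(X) = 3.3045

(b) Point probability using PMF:
P(X = 9) = 0.110089

(c) Cumulative probability using CDF:
P(X ≤ 13) = F(13) = 0.788644

(d) Range probability:
P(9 ≤ X ≤ 13) = P(X ≤ 13) - P(X ≤ 8)
                   = F(13) - F(8)
                   = 0.788644 - 0.239166
                   = 0.549478

This means approximately 54.9% of outcomes fall in the interval [9, 13].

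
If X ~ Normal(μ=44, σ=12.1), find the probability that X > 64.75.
0.043184

We have X ~ Normal(μ=44, σ=12.1).

P(X > 64.75) = 1 - P(X ≤ 64.75)
                = 1 - F(64.75)
                = 1 - 0.956816
                = 0.043184

So there's approximately a 4.3% chance that X exceeds 64.75.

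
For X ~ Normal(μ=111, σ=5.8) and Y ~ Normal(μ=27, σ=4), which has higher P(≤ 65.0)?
Y has higher probability (P(Y ≤ 65.0) = 1.0000 > P(X ≤ 65.0) = 0.0000)

Compute P(≤ 65.0) for each distribution:

X ~ Normal(μ=111, σ=5.8):
P(X ≤ 65.0) = 0.0000

Y ~ Normal(μ=27, σ=4):
P(Y ≤ 65.0) = 1.0000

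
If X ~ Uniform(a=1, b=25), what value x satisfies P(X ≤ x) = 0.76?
19.2400

We have X ~ Uniform(a=1, b=25).

We want to find x such that P(X ≤ x) = 0.76.

This is the 76th percentile, which means 76% of values fall below this point.

Using the inverse CDF (quantile function):
x = F⁻¹(0.76) = 19.2400

Verification: P(X ≤ 19.2400) = 0.76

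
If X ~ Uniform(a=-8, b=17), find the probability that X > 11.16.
0.233600

We have X ~ Uniform(a=-8, b=17).

P(X > 11.16) = 1 - P(X ≤ 11.16)
                = 1 - F(11.16)
                = 1 - 0.766400
                = 0.233600

So there's approximately a 23.4% chance that X exceeds 11.16.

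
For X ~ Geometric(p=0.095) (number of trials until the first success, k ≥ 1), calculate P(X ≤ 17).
0.816758

We have X ~ Geometric(p=0.095) (number of trials until the first success, k ≥ 1).

The CDF gives us P(X ≤ k).

Using the CDF:
P(X ≤ 17) = 0.816758

This means there's approximately a 81.7% chance that X is at most 17.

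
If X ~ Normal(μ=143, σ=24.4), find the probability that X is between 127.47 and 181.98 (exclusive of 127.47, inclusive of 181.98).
0.682694

We have X ~ Normal(μ=143, σ=24.4).

To find P(127.47 < X ≤ 181.98), we use:
P(127.47 < X ≤ 181.98) = P(X ≤ 181.98) - P(X ≤ 127.47)
                 = F(181.98) - F(127.47)
                 = 0.944927 - 0.262233
                 = 0.682694

So there's approximately a 68.3% chance that X falls in this range.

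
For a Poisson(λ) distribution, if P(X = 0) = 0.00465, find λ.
λ = 5.3709

For a Poisson(λ) distribution, the PMF at 0 is:
P(X = 0) = λ^0 e^(-λ) / 0! = e^(-λ)

Given P(X = 0) = 0.00465:
e^(-λ) = 0.00465
-λ = ln(0.00465)
λ = -ln(0.00465) = 5.3709

Verification: e^(-5.3709) = 0.00465 ✓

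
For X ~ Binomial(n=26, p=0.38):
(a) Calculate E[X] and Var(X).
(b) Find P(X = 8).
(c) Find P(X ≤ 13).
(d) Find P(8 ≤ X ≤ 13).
(a) E[X] = 9.8800, Var(X) = 6.1256
(b) P(X = 8) = 0.124473
(c) P(X ≤ 13) = 0.926512
(d) P(8 ≤ X ≤ 13) = 0.758014

We have X ~ Binomial(n=26, p=0.38).

(a) Moments:
E[X] = 9.8800
Var(X) = 6.1256
σ = √Var(X) = 2.4750

(b) Point probability using PMF:
P(X = 8) = 0.124473

(c) Cumulative probability using CDF:
P(X ≤ 13) = F(13) = 0.926512

(d) Range probability:
P(8 ≤ X ≤ 13) = P(X ≤ 13) - P(X ≤ 7)
                   = F(13) - F(7)
                   = 0.926512 - 0.168498
                   = 0.758014

This means approximately 75.8% of outcomes fall in the interval [8, 13].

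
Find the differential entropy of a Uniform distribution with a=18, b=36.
2.8904 nats

We have X ~ Uniform(a=18, b=36).

The differential entropy measures the uncertainty or information content of the distribution.

For a Uniform distribution with a=18, b=36:
h(X) = 2.8904 nats

(In bits, this would be 4.1699 bits.)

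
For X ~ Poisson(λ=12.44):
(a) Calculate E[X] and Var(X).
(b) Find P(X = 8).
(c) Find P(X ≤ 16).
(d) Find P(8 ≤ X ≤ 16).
(a) E[X] = 12.4400, Var(X) = 12.4400
(b) P(X = 8) = 0.056288
(c) P(X ≤ 16) = 0.873073
(d) P(8 ≤ X ≤ 16) = 0.801104

We have X ~ Poisson(λ=12.44).

(a) Moments:
E[X] = 12.4400
Var(X) = 12.4400
σ = √Var(X) = 3.5270

(b) Point probability using PMF:
P(X = 8) = 0.056288

(c) Cumulative probability using CDF:
P(X ≤ 16) = F(16) = 0.873073

(d) Range probability:
P(8 ≤ X ≤ 16) = P(X ≤ 16) - P(X ≤ 7)
                   = F(16) - F(7)
                   = 0.873073 - 0.071969
                   = 0.801104

This means approximately 80.1% of outcomes fall in the interval [8, 16].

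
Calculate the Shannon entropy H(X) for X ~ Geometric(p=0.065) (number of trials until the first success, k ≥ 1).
3.7001 nats

We have X ~ Geometric(p=0.065) (number of trials until the first success, k ≥ 1).

The Shannon entropy measures the uncertainty or information content of the distribution.

For a Geometric distribution with p=0.065 (number of trials until the first success, k ≥ 1):
H(X) = 3.7001 nats

(In bits, this would be 5.3382 bits.)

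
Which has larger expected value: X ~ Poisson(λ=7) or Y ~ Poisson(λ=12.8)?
Y has larger mean (12.8000 > 7.0000)

Compute the expected value for each distribution:

X ~ Poisson(λ=7):
E[X] = 7.0000

Y ~ Poisson(λ=12.8):
E[Y] = 12.8000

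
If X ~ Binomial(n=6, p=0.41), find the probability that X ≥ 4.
0.193310

We have X ~ Binomial(n=6, p=0.41).

For discrete distributions, P(X ≥ 4) = 1 - P(X ≤ 3).

P(X ≤ 3) = 0.806690
P(X ≥ 4) = 1 - 0.806690 = 0.193310

So there's approximately a 19.3% chance that X is at least 4.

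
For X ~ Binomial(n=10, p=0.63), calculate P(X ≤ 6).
0.540004

We have X ~ Binomial(n=10, p=0.63).

The CDF gives us P(X ≤ k).

Using the CDF:
P(X ≤ 6) = 0.540004

This means there's approximately a 54.0% chance that X is at most 6.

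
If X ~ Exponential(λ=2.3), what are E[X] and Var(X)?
E[X] = 0.4348, Var(X) = 0.1890

We have X ~ Exponential(λ=2.3).

For an Exponential distribution with λ=2.3:

Expected value:
E[X] = 0.4348

Variance:
Var(X) = 0.1890

Standard deviation:
σ = √Var(X) = 0.4348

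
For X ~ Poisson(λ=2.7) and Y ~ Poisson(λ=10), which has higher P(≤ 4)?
X has higher probability (P(X ≤ 4) = 0.8629 > P(Y ≤ 4) = 0.0293)

Compute P(≤ 4) for each distribution:

X ~ Poisson(λ=2.7):
P(X ≤ 4) = 0.8629

Y ~ Poisson(λ=10):
P(Y ≤ 4) = 0.0293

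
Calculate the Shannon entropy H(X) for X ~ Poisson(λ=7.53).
2.4164 nats

We have X ~ Poisson(λ=7.53).

The Shannon entropy measures the uncertainty or information content of the distribution.

For a Poisson distribution with λ=7.53:
H(X) = 2.4164 nats

(In bits, this would be 3.4861 bits.)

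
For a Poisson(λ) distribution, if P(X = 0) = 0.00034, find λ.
λ = 7.9866

For a Poisson(λ) distribution, the PMF at 0 is:
P(X = 0) = λ^0 e^(-λ) / 0! = e^(-λ)

Given P(X = 0) = 0.00034:
e^(-λ) = 0.00034
-λ = ln(0.00034)
λ = -ln(0.00034) = 7.9866

Verification: e^(-7.9866) = 0.00034 ✓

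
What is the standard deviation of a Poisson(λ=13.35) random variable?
3.6538

We have X ~ Poisson(λ=13.35).

For a Poisson distribution with λ=13.35:
σ = √Var(X) = 3.6538

The standard deviation is the square root of the variance.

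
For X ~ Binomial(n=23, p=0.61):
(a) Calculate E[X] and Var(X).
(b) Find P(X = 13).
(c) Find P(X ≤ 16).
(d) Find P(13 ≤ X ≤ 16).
(a) E[X] = 14.0300, Var(X) = 5.4717
(b) P(X = 13) = 0.150794
(c) P(X ≤ 16) = 0.855040
(d) P(13 ≤ X ≤ 16) = 0.601011

We have X ~ Binomial(n=23, p=0.61).

(a) Moments:
E[X] = 14.0300
Var(X) = 5.4717
σ = √Var(X) = 2.3392

(b) Point probability using PMF:
P(X = 13) = 0.150794

(c) Cumulative probability using CDF:
P(X ≤ 16) = F(16) = 0.855040

(d) Range probability:
P(13 ≤ X ≤ 16) = P(X ≤ 16) - P(X ≤ 12)
                   = F(16) - F(12)
                   = 0.855040 - 0.254029
                   = 0.601011

This means approximately 60.1% of outcomes fall in the interval [13, 16].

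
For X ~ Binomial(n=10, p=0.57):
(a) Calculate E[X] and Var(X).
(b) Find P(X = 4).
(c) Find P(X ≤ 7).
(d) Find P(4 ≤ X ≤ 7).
(a) E[X] = 5.7000, Var(X) = 2.4510
(b) P(X = 4) = 0.140129
(c) P(X ≤ 7) = 0.876354
(d) P(4 ≤ X ≤ 7) = 0.795777

We have X ~ Binomial(n=10, p=0.57).

(a) Moments:
E[X] = 5.7000
Var(X) = 2.4510
σ = √Var(X) = 1.5656

(b) Point probability using PMF:
P(X = 4) = 0.140129

(c) Cumulative probability using CDF:
P(X ≤ 7) = F(7) = 0.876354

(d) Range probability:
P(4 ≤ X ≤ 7) = P(X ≤ 7) - P(X ≤ 3)
                   = F(7) - F(3)
                   = 0.876354 - 0.080576
                   = 0.795777

This means approximately 79.6% of outcomes fall in the interval [4, 7].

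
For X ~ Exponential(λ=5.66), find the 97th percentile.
0.6195

We have X ~ Exponential(λ=5.66).

We want to find x such that P(X ≤ x) = 0.97.

This is the 97th percentile, which means 97% of values fall below this point.

Using the inverse CDF (quantile function):
x = F⁻¹(0.97) = 0.6195

Verification: P(X ≤ 0.6195) = 0.97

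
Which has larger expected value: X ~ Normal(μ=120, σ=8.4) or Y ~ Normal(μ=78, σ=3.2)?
X has larger mean (120.0000 > 78.0000)

Compute the expected value for each distribution:

X ~ Normal(μ=120, σ=8.4):
E[X] = 120.0000

Y ~ Normal(μ=78, σ=3.2):
E[Y] = 78.0000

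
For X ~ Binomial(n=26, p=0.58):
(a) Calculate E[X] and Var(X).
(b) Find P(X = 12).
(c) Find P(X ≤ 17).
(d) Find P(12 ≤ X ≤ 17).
(a) E[X] = 15.0800, Var(X) = 6.3336
(b) P(X = 12) = 0.074387
(c) P(X ≤ 17) = 0.831574
(d) P(12 ≤ X ≤ 17) = 0.753252

We have X ~ Binomial(n=26, p=0.58).

(a) Moments:
E[X] = 15.0800
Var(X) = 6.3336
σ = √Var(X) = 2.5167

(b) Point probability using PMF:
P(X = 12) = 0.074387

(c) Cumulative probability using CDF:
P(X ≤ 17) = F(17) = 0.831574

(d) Range probability:
P(12 ≤ X ≤ 17) = P(X ≤ 17) - P(X ≤ 11)
                   = F(17) - F(11)
                   = 0.831574 - 0.078322
                   = 0.753252

This means approximately 75.3% of outcomes fall in the interval [12, 17].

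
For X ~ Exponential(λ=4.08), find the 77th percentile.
0.3602

We have X ~ Exponential(λ=4.08).

We want to find x such that P(X ≤ x) = 0.77.

This is the 77th percentile, which means 77% of values fall below this point.

Using the inverse CDF (quantile function):
x = F⁻¹(0.77) = 0.3602

Verification: P(X ≤ 0.3602) = 0.77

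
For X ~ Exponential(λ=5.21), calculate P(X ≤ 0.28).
0.767485

We have X ~ Exponential(λ=5.21).

The CDF gives us P(X ≤ k).

Using the CDF:
P(X ≤ 0.28) = 0.767485

This means there's approximately a 76.7% chance that X is at most 0.28.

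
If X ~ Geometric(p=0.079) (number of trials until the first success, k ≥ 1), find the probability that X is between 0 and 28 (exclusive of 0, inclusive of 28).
0.900168

We have X ~ Geometric(p=0.079) (number of trials until the first success, k ≥ 1).

To find P(0 < X ≤ 28), we use:
P(0 < X ≤ 28) = P(X ≤ 28) - P(X ≤ 0)
                 = F(28) - F(0)
                 = 0.900168 - 0.000000
                 = 0.900168

So there's approximately a 90.0% chance that X falls in this range.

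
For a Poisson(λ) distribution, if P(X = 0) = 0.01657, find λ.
λ = 4.1002

For a Poisson(λ) distribution, the PMF at 0 is:
P(X = 0) = λ^0 e^(-λ) / 0! = e^(-λ)

Given P(X = 0) = 0.01657:
e^(-λ) = 0.01657
-λ = ln(0.01657)
λ = -ln(0.01657) = 4.1002

Verification: e^(-4.1002) = 0.01657 ✓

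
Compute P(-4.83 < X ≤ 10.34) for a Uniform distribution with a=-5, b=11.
0.948125

We have X ~ Uniform(a=-5, b=11).

To find P(-4.83 < X ≤ 10.34), we use:
P(-4.83 < X ≤ 10.34) = P(X ≤ 10.34) - P(X ≤ -4.83)
                 = F(10.34) - F(-4.83)
                 = 0.958750 - 0.010625
                 = 0.948125

So there's approximately a 94.8% chance that X falls in this range.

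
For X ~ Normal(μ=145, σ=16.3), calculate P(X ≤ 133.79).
0.245811

We have X ~ Normal(μ=145, σ=16.3).

The CDF gives us P(X ≤ k).

Using the CDF:
P(X ≤ 133.79) = 0.245811

This means there's approximately a 24.6% chance that X is at most 133.79.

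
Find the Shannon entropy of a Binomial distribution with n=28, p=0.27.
2.2693 nats

We have X ~ Binomial(n=28, p=0.27).

The Shannon entropy measures the uncertainty or information content of the distribution.

For a Binomial distribution with n=28, p=0.27:
H(X) = 2.2693 nats

(In bits, this would be 3.2740 bits.)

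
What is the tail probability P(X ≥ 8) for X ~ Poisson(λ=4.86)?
0.119164

We have X ~ Poisson(λ=4.86).

For discrete distributions, P(X ≥ 8) = 1 - P(X ≤ 7).

P(X ≤ 7) = 0.880836
P(X ≥ 8) = 1 - 0.880836 = 0.119164

So there's approximately a 11.9% chance that X is at least 8.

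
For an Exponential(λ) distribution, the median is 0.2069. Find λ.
λ = 3.3502

For X ~ Exponential(λ), the CDF is F(x) = 1 - e^(-λx).
The median m satisfies F(m) = 0.5:
1 - e^(-λm) = 0.5
e^(-λm) = 0.5
λm = ln(2)
m = ln(2) / λ

Given m = 0.2069:
λ = ln(2) / 0.2069 = 0.693147 / 0.2069 = 3.3502

Verification: ln(2) / 3.3502 = 0.2069 ✓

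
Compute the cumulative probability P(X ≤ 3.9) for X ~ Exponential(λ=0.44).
0.820216

We have X ~ Exponential(λ=0.44).

The CDF gives us P(X ≤ k).

Using the CDF:
P(X ≤ 3.9) = 0.820216

This means there's approximately a 82.0% chance that X is at most 3.9.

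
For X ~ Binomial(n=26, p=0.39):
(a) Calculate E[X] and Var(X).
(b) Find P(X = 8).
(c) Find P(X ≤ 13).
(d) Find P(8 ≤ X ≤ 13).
(a) E[X] = 10.1400, Var(X) = 6.1854
(b) P(X = 8) = 0.114343
(c) P(X ≤ 13) = 0.910344
(d) P(8 ≤ X ≤ 13) = 0.766671

We have X ~ Binomial(n=26, p=0.39).

(a) Moments:
E[X] = 10.1400
Var(X) = 6.1854
σ = √Var(X) = 2.4870

(b) Point probability using PMF:
P(X = 8) = 0.114343

(c) Cumulative probability using CDF:
P(X ≤ 13) = F(13) = 0.910344

(d) Range probability:
P(8 ≤ X ≤ 13) = P(X ≤ 13) - P(X ≤ 7)
                   = F(13) - F(7)
                   = 0.910344 - 0.143674
                   = 0.766671

This means approximately 76.7% of outcomes fall in the interval [8, 13].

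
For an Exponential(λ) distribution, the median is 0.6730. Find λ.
λ = 1.0299

For X ~ Exponential(λ), the CDF is F(x) = 1 - e^(-λx).
The median m satisfies F(m) = 0.5:
1 - e^(-λm) = 0.5
e^(-λm) = 0.5
λm = ln(2)
m = ln(2) / λ

Given m = 0.6730:
λ = ln(2) / 0.6730 = 0.693147 / 0.6730 = 1.0299

Verification: ln(2) / 1.0299 = 0.6730 ✓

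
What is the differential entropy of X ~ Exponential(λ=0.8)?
1.2231 nats

We have X ~ Exponential(λ=0.8).

The differential entropy measures the uncertainty or information content of the distribution.

For an Exponential distribution with λ=0.8:
h(X) = 1.2231 nats

(In bits, this would be 1.7646 bits.)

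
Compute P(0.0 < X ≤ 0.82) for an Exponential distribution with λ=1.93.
0.794560

We have X ~ Exponential(λ=1.93).

To find P(0.0 < X ≤ 0.82), we use:
P(0.0 < X ≤ 0.82) = P(X ≤ 0.82) - P(X ≤ 0.0)
                 = F(0.82) - F(0.0)
                 = 0.794560 - 0.000000
                 = 0.794560

So there's approximately a 79.5% chance that X falls in this range.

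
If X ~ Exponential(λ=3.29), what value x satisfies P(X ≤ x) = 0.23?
0.0794

We have X ~ Exponential(λ=3.29).

We want to find x such that P(X ≤ x) = 0.23.

This is the 23rd percentile, which means 23% of values fall below this point.

Using the inverse CDF (quantile function):
x = F⁻¹(0.23) = 0.0794

Verification: P(X ≤ 0.0794) = 0.23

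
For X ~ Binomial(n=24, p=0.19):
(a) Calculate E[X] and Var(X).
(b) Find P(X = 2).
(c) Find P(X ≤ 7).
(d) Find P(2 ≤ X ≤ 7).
(a) E[X] = 4.5600, Var(X) = 3.6936
(b) P(X = 2) = 0.096624
(c) P(X ≤ 7) = 0.930450
(d) P(2 ≤ X ≤ 7) = 0.888267

We have X ~ Binomial(n=24, p=0.19).

(a) Moments:
E[X] = 4.5600
Var(X) = 3.6936
σ = √Var(X) = 1.9219

(b) Point probability using PMF:
P(X = 2) = 0.096624

(c) Cumulative probability using CDF:
P(X ≤ 7) = F(7) = 0.930450

(d) Range probability:
P(2 ≤ X ≤ 7) = P(X ≤ 7) - P(X ≤ 1)
                   = F(7) - F(1)
                   = 0.930450 - 0.042182
                   = 0.888267

This means approximately 88.8% of outcomes fall in the interval [2, 7].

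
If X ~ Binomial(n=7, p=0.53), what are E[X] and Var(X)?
E[X] = 3.7100, Var(X) = 1.7437

We have X ~ Binomial(n=7, p=0.53).

For a Binomial distribution with n=7, p=0.53:

Expected value:
E[X] = 3.7100

Variance:
Var(X) = 1.7437

Standard deviation:
σ = √Var(X) = 1.3205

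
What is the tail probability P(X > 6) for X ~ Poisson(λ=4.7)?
0.195395

We have X ~ Poisson(λ=4.7).

P(X > 6) = 1 - P(X ≤ 6)
                = 1 - F(6)
                = 1 - 0.804605
                = 0.195395

So there's approximately a 19.5% chance that X exceeds 6.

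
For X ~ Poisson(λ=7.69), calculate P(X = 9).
0.118536

We have X ~ Poisson(λ=7.69).

For a Poisson distribution, the PMF gives us the probability of each outcome.

Using the PMF formula:
P(X = 9) = 0.118536

Rounded to 4 decimal places: 0.1185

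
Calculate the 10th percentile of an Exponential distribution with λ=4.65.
0.0227

We have X ~ Exponential(λ=4.65).

We want to find x such that P(X ≤ x) = 0.1.

This is the 10th percentile, which means 10% of values fall below this point.

Using the inverse CDF (quantile function):
x = F⁻¹(0.1) = 0.0227

Verification: P(X ≤ 0.0227) = 0.1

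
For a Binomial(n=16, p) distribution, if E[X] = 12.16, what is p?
p = 0.76

For a Binomial(n, p) distribution:
E[X] = n × p

Given n = 16 and E[X] = 12.16:
12.16 = 16 × p
p = 12.16 / 16 = 0.76

Verification: Binomial(16, 0.76) has E[X] = 12.16 ✓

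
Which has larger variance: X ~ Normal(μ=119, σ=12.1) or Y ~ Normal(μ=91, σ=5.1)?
X has larger variance (146.4100 > 26.0100)

Compute the variance for each distribution:

X ~ Normal(μ=119, σ=12.1):
Var(X) = 146.4100

Y ~ Normal(μ=91, σ=5.1):
Var(Y) = 26.0100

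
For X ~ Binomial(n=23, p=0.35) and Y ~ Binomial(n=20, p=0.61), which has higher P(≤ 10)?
X has higher probability (P(X ≤ 10) = 0.8575 > P(Y ≤ 10) = 0.2163)

Compute P(≤ 10) for each distribution:

X ~ Binomial(n=23, p=0.35):
P(X ≤ 10) = 0.8575

Y ~ Binomial(n=20, p=0.61):
P(Y ≤ 10) = 0.2163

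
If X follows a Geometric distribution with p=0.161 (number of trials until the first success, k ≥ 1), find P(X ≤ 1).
0.161000

We have X ~ Geometric(p=0.161) (number of trials until the first success, k ≥ 1).

The CDF gives us P(X ≤ k).

Using the CDF:
P(X ≤ 1) = 0.161000

This means there's approximately a 16.1% chance that X is at most 1.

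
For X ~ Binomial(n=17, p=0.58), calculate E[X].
9.8600

We have X ~ Binomial(n=17, p=0.58).

For a Binomial distribution with n=17, p=0.58:
E[X] = 9.8600

This is the expected (average) value of X.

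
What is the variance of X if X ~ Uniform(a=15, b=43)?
65.3333

We have X ~ Uniform(a=15, b=43).

For a Uniform distribution with a=15, b=43:
Var(X) = 65.3333

The variance measures the spread of the distribution around the mean.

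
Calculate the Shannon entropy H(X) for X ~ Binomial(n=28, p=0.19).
2.1405 nats

We have X ~ Binomial(n=28, p=0.19).

The Shannon entropy measures the uncertainty or information content of the distribution.

For a Binomial distribution with n=28, p=0.19:
H(X) = 2.1405 nats

(In bits, this would be 3.0881 bits.)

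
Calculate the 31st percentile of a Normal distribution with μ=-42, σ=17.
-50.4295

We have X ~ Normal(μ=-42, σ=17).

We want to find x such that P(X ≤ x) = 0.31.

This is the 31st percentile, which means 31% of values fall below this point.

Using the inverse CDF (quantile function):
x = F⁻¹(0.31) = -50.4295

Verification: P(X ≤ -50.4295) = 0.31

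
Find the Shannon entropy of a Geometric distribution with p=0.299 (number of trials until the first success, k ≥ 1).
2.0402 nats

We have X ~ Geometric(p=0.299) (number of trials until the first success, k ≥ 1).

The Shannon entropy measures the uncertainty or information content of the distribution.

For a Geometric distribution with p=0.299 (number of trials until the first success, k ≥ 1):
H(X) = 2.0402 nats

(In bits, this would be 2.9434 bits.)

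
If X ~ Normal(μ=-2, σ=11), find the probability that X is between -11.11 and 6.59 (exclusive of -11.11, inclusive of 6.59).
0.578788

We have X ~ Normal(μ=-2, σ=11).

To find P(-11.11 < X ≤ 6.59), we use:
P(-11.11 < X ≤ 6.59) = P(X ≤ 6.59) - P(X ≤ -11.11)
                 = F(6.59) - F(-11.11)
                 = 0.782572 - 0.203784
                 = 0.578788

So there's approximately a 57.9% chance that X falls in this range.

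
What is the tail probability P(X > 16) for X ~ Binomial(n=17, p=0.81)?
0.027813

We have X ~ Binomial(n=17, p=0.81).

P(X > 16) = 1 - P(X ≤ 16)
                = 1 - F(16)
                = 1 - 0.972187
                = 0.027813

So there's approximately a 2.8% chance that X exceeds 16.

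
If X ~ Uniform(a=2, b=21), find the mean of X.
11.5000

We have X ~ Uniform(a=2, b=21).

For a Uniform distribution with a=2, b=21:
E[X] = 11.5000

This is the expected (average) value of X.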